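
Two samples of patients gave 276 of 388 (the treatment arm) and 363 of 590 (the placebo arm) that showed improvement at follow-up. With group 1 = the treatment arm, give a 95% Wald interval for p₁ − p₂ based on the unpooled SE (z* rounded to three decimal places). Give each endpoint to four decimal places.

p̂₁ = 276/388 = 0.71134, p̂₂ = 363/590 = 0.61525; p̂₁ − p̂₂ = 0.09609.
Unpooled SE = √(p̂₁(1−p̂₁)/n₁ + p̂₂(1−p̂₂)/n₂) = √(0.000529215 + 0.000401214) = 0.030503.
For 95% confidence, z* = 1.960. Margin of error = 0.05979.
CI: 0.09609 ± 0.05979 = (0.0363, 0.1559).

(0.0363, 0.1559)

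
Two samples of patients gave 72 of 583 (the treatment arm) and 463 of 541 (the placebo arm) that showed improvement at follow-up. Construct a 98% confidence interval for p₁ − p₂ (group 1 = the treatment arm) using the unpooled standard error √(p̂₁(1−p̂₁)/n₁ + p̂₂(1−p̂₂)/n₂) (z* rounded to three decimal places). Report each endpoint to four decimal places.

(-0.7796, -0.6850)

p̂₁ = 72/583 = 0.12350, p̂₂ = 463/541 = 0.85582; p̂₁ − p̂₂ = -0.73232.
SE = √(0.000185673 + 0.000228078) = √0.000413751 = 0.020341.
z* = 2.326 at the 98% level. Margin of error = 0.04731.
Interval: -0.73232 ± 0.04731 → (-0.7796, -0.6850).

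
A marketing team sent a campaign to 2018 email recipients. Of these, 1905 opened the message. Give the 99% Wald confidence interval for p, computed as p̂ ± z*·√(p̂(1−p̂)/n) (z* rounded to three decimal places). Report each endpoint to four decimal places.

The sample proportion is 1905/2018 = 0.94400.
Standard error of p̂: √(0.052860/2018) = √0.000026194 = 0.005118.
For 99% confidence, z* = 2.576.
Margin = 2.576·0.005118 = 0.01318.
So the interval runs from 0.9308 to 0.9572.

(0.9308, 0.9572)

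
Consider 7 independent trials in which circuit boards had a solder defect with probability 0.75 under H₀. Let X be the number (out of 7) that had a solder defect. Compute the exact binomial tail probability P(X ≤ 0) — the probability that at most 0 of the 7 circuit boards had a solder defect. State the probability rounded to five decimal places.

P = 0.00006

X ~ Binomial(n=7, p=0.75).
P(X ≤ 0) = C(7,0)·0.75^0·0.25^7.
= 0.000061 = 0.00006.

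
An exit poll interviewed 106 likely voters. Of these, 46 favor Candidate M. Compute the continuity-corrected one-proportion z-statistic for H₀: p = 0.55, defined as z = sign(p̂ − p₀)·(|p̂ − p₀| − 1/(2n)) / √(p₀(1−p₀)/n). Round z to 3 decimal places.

z = -2.304

With x = 46 successes in n = 106, p̂ = 0.43396. p̂ − p₀ = -0.116038.
Continuity correction 1/(2n) = 1/212 = 0.004717.
Corrected numerator: |-0.116038| − 0.004717 = 0.111321.
SE₀ = √(0.55·0.45/106) = 0.048321.
z = −0.111321/0.048321 = -2.304.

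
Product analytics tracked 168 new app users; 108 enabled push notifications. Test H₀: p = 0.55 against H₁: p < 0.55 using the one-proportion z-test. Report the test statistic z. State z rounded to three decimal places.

z = 2.419

The sample proportion is 108/168 = 0.64286.
Null standard error: √(0.55·0.45/168) = √0.001473214 = 0.038382.
z = (p̂ − p₀)/SE = (0.64286 − 0.55)/0.038382 = 2.419.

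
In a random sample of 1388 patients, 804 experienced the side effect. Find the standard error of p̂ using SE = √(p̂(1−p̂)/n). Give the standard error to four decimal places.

p̂ = 804/1388 = 0.57925.
p̂(1−p̂) = 0.57925·0.42075 = 0.243719.
SE = √(0.243719/1388) = √0.000175590 = 0.0133.

SE = 0.0133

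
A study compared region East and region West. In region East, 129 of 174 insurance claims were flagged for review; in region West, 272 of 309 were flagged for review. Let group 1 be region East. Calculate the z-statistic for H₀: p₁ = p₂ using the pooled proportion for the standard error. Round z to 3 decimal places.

z = -3.903

Sample proportions: p̂₁ = 129/174 = 0.74138 and p̂₂ = 272/309 = 0.88026.
Pooling: p̂ = 401/483 = 0.83023.
Pooled SE = √[0.1409496·0.00898337] ≈ 0.035584.
z = -0.13888/0.035584 = -3.903.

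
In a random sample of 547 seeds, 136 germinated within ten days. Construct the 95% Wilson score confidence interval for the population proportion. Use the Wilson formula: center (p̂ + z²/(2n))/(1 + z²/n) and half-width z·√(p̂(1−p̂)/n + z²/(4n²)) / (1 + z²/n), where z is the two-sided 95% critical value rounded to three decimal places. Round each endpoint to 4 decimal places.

(0.2142, 0.2865)

p̂ = 136/547 = 0.24863; z = 1.960, so z² = 3.841600.
1 + z²/n = 1.007023.
Adjusted center: (0.24863 + z²/(2n))/1.007023 = 0.25038.
Radicand: p̂(1−p̂)/n + z²/(4n²) = 0.000341522 + 0.000003210 = 0.000344732.
Half-width = 1.960·√0.000344732/1.007023 = 0.03614.
So the interval runs from 0.2142 to 0.2865.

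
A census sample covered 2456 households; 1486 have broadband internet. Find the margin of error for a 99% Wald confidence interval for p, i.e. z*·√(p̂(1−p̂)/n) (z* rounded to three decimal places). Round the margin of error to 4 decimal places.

p̂ = 1486/2456 = 0.60505.
SE(p̂) = √(0.60505·0.39495/2456) = 0.009864.
For 99% confidence, z* = 2.576.
So ME = 0.0254.

ME = 0.0254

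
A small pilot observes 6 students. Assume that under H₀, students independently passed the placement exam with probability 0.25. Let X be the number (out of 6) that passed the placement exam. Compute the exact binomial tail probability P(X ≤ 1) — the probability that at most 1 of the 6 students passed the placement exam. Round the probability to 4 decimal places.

X ~ Binomial(n=6, p=0.25).
P(X ≤ 1) = C(6,0)·0.25^0·0.75^6 + C(6,1)·0.25^1·0.75^5.
= 0.177979 + 0.355957 = 0.5339.

P = 0.5339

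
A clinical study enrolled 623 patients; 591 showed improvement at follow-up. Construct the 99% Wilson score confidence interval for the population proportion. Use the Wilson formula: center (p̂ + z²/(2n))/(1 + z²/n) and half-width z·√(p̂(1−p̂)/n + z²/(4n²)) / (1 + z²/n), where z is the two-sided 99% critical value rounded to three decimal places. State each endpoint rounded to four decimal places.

(0.9208, 0.9671)

p̂ = 591/623 = 0.94864; z = 2.576, so z² = 6.635776.
Denominator 1 + z²/n = 1 + 6.635776/623 = 1.010651.
Adjusted center: (0.94864 + z²/(2n))/1.010651 = 0.94391.
Radicand: p̂(1−p̂)/n + z²/(4n²) = 0.000078212 + 0.000004274 = 0.000082486.
Half-width = 2.576·√0.000082486/1.010651 = 0.02315.
CI: 0.94391 ± 0.02315 = (0.9208, 0.9671).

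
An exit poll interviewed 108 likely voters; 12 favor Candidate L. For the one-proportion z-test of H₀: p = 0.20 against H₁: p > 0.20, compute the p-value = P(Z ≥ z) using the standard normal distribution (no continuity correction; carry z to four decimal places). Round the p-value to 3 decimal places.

p-value = 0.990

With x = 12 successes in n = 108, p̂ = 0.11111.
Null standard error: √(0.20·0.80/108) = √0.001481481 = 0.038490.
z = (p̂ − p₀)/SE = (12/108 − 0.20)/0.038490 ≈ -2.3094.
From the standard normal, P(Z ≥ z) = 0.990.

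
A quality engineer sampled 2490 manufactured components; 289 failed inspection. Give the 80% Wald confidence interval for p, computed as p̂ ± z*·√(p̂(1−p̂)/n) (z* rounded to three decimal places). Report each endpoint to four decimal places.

(0.1078, 0.1243)

p̂ = 289/2490 = 0.11606.
SE = √(p̂(1−p̂)/n) = √(0.102593/2490) = 0.006419.
z* = 1.282 at the 80% level.
Margin of error: 1.282 × 0.006419 = 0.00823.
So the interval runs from 0.1078 to 0.1243.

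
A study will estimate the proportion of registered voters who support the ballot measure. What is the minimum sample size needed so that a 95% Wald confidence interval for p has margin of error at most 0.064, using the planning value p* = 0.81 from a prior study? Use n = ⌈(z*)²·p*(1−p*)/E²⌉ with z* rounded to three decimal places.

The 95% critical value is z* = 1.960.
p*(1−p*) = 0.1539.
Required n before rounding: 3.841600 × 0.1539 / 0.064² = 144.341.
Rounding up, n = 145.

n = 145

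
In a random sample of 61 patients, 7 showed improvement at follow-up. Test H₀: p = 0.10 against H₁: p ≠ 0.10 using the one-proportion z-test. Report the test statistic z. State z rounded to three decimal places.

z = 0.384

With x = 7 successes in n = 61, p̂ = 0.11475.
Under H₀, SE = √(p₀(1−p₀)/n) = √(0.10·0.90/61) = √0.001475410 = 0.038411.
z = (0.11475 − 0.10)/0.038411 = 0.01475/0.038411 = 0.384.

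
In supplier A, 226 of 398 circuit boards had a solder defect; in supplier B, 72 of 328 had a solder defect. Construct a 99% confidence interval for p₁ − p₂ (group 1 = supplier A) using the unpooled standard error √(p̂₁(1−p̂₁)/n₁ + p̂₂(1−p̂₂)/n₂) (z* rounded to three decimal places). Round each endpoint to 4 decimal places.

(0.2614, 0.4353)

p̂₁ = 0.56784, p̂₂ = 0.21951, so the observed difference is 0.34833.
Unpooled SE = √(p̂₁(1−p̂₁)/n₁ + p̂₂(1−p̂₂)/n₂) = √(0.000616577 + 0.000522337) = 0.033748.
The 99% critical value is z* = 2.576. Margin of error = 0.08693.
CI: 0.34833 ± 0.08693 = (0.2614, 0.4353).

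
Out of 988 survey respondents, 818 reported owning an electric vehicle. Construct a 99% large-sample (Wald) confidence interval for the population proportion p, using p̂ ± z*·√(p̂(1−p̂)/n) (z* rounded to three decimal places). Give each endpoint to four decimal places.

p̂ = 818/988 = 0.82794.
SE(p̂) = √(0.82794·0.17206/988) = 0.012008.
z* = 2.576 at the 99% level.
Margin of error: 2.576 × 0.012008 = 0.03093.
Interval: 0.82794 ± 0.03093 → (0.7970, 0.8589).

(0.7970, 0.8589)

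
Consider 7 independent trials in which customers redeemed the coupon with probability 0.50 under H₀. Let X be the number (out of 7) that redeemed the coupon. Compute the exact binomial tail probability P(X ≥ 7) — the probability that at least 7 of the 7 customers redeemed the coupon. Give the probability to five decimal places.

P = 0.00781

X ~ Binomial(n=7, p=0.50).
P(X ≥ 7) = C(7,7)·0.50^7·0.50^0.
= 0.007812 = 0.00781.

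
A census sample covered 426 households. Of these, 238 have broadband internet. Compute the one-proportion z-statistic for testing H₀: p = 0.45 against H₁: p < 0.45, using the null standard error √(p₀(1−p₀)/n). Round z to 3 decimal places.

The sample proportion is 238/426 = 0.55869.
Under H₀, SE = √(p₀(1−p₀)/n) = √(0.45·0.55/426) = √0.000580986 = 0.024104.
z = (p̂ − p₀)/SE = (0.55869 − 0.45)/0.024104 = 4.509.

z = 4.509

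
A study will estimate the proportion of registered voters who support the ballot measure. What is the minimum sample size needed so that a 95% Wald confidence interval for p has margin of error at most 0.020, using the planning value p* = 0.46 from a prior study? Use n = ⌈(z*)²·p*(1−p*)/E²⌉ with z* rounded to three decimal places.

For 95% confidence, z* = 1.960.
p*(1−p*) = 0.46·0.54 = 0.2484.
(z*)²·p*(1−p*)/E² = 3.841600·0.2484/0.000400 = 2385.634.
⌈2385.634⌉ = 2386.

n = 2386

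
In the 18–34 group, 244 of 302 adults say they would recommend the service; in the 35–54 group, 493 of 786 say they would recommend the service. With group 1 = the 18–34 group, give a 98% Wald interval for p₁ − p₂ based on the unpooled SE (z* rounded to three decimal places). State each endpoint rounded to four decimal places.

(0.1145, 0.2470)

p̂₁ = 0.80795, p̂₂ = 0.62723, so the observed difference is 0.18072.
SE = √(0.000513803 + 0.000297473) = √0.000811276 = 0.028483.
For 98% confidence, z* = 2.326. Margin of error = 0.06625.
So the interval runs from 0.1145 to 0.2470.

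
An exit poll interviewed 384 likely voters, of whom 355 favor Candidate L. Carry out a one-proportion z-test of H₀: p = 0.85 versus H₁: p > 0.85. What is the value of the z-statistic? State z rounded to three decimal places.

z = 4.087

p̂ = 355/384 = 0.92448.
SE₀ = √(0.85·0.15/384) = 0.018222.
z = (0.92448 − 0.85)/0.018222 = 0.07448/0.018222 = 4.087.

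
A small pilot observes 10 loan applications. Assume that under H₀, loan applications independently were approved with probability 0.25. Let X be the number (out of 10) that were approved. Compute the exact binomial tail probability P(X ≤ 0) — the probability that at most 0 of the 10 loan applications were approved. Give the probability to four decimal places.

X ~ Binomial(n=10, p=0.25).
P(X ≤ 0) = C(10,0)·0.25^0·0.75^10.
= 0.056314 = 0.0563.

P = 0.0563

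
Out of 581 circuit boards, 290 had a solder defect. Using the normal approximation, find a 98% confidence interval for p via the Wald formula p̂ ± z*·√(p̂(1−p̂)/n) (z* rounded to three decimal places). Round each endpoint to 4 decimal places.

Sample proportion p̂ = 290/581 = 0.49914.
SE = √(p̂(1−p̂)/n) = √(0.249999/581) = 0.020743.
For 98% confidence, z* = 2.326.
Margin of error: 2.326 × 0.020743 = 0.04825.
Interval: 0.49914 ± 0.04825 → (0.4509, 0.5474).

(0.4509, 0.5474)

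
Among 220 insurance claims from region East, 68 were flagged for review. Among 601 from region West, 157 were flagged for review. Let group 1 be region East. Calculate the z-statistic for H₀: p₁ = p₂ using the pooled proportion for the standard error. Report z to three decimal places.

Sample proportions: p̂₁ = 68/220 = 0.30909 and p̂₂ = 157/601 = 0.26123.
Pooling: p̂ = 225/821 = 0.27406.
Pooled SE = √[0.1989493·0.00620935] ≈ 0.035147.
z = (p̂₁ − p̂₂)/SE = (0.30909 − 0.26123)/0.035147 = 0.04786/0.035147 = 1.362.

z = 1.362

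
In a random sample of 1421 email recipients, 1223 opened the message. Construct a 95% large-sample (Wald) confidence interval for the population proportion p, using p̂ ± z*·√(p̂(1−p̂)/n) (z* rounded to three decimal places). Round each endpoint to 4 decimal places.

(0.8427, 0.8787)

Sample proportion p̂ = 1223/1421 = 0.86066.
Standard error of p̂: √(0.119923/1421) = √0.000084394 = 0.009187.
For 95% confidence, z* = 1.960.
Margin = 1.960·0.009187 = 0.01801.
So the interval runs from 0.8427 to 0.8787.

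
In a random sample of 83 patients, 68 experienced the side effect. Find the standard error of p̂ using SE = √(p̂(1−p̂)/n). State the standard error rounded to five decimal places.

The sample proportion is 68/83 = 0.81928.
p̂(1−p̂) = 0.148060.
SE = √(0.148060/83) = √0.001783855 = 0.04224.

SE = 0.04224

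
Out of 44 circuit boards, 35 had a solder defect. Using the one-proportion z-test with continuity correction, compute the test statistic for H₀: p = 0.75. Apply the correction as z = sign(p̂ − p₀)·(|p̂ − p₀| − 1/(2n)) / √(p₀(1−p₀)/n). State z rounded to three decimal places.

z = 0.522

Sample proportion p̂ = 35/44 = 0.79545. p̂ − p₀ = 0.045455.
1/(2n) = 0.011364.
Corrected numerator: |0.045455| − 0.011364 = 0.034091.
Under H₀, SE = √(p₀(1−p₀)/n) = √(0.75·0.25/44) = √0.004261364 = 0.065279.
z = +0.034091/0.065279 = 0.522.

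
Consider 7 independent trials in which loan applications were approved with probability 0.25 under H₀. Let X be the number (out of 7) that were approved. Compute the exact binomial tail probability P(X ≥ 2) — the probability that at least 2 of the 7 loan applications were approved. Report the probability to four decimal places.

P = 0.5551

X ~ Binomial(n=7, p=0.25).
P(X ≥ 2) = Σ_{j=2}^{7} C(7,j)·0.25^j·0.75^{7−j}.
= 0.311462 + 0.173035 + 0.057678 + 0.011536 + 0.001282 + 0.000061 = 0.5551.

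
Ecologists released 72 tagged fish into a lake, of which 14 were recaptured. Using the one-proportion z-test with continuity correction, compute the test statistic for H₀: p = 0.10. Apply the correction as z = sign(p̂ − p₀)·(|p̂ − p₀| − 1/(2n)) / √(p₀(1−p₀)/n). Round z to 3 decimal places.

p̂ = 14/72 = 0.19444. p̂ − p₀ = 0.094444.
1/(2n) = 0.006944.
Corrected numerator: |0.094444| − 0.006944 = 0.087500.
SE₀ = √(0.10·0.90/72) = 0.035355.
z = (+)0.087500/0.035355 = 2.475.

z = 2.475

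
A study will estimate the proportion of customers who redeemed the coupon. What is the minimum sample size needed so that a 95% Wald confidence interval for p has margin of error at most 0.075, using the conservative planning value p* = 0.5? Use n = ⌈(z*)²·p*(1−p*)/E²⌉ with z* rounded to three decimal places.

n = 171

The 95% critical value is z* = 1.960.
p*(1−p*) = 0.2500.
(z*)²·p*(1−p*)/E² = 3.841600·0.2500/0.005625 = 170.738.
⌈170.738⌉ = 171.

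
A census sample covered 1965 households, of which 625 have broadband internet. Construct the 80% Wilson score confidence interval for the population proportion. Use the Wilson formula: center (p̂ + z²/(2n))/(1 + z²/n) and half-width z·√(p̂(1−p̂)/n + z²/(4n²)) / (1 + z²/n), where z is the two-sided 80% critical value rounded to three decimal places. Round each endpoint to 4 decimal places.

Here p̂ = 625/1965 = 0.31807 and z = 1.282 (z² = 1.643524).
1 + z²/n = 1.000836.
Center = (0.31807 + 0.000418)/1.000836 = 0.31822.
Radicand: p̂(1−p̂)/n + z²/(4n²) = 0.000110382 + 0.000000106 = 0.000110488.
Half-width = z·√(radicand)/denom = 1.282·0.010511/1.000836 = 0.01346.
CI: 0.31822 ± 0.01346 = (0.3048, 0.3317).

(0.3048, 0.3317)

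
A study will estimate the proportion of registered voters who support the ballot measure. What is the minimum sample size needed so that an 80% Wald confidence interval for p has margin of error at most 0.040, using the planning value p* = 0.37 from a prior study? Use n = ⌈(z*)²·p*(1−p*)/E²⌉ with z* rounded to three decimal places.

n = 240

z* = 1.282 at the 80% level.
p*(1−p*) = 0.2331.
Required n before rounding: 1.643524 × 0.2331 / 0.040² = 239.441.
⌈239.441⌉ = 240.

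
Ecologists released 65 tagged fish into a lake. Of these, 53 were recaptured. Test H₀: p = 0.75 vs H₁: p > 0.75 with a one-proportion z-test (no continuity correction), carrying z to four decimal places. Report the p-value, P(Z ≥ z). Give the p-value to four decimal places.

p-value = 0.1117

The sample proportion is 53/65 = 0.81538.
SE₀ = √(0.75·0.25/65) = 0.053709.
Test statistic (full precision, shown to 4 dp): z = (53/65 − 0.75)/SE₀ ≈ 1.2174.
From the standard normal, P(Z ≥ z) = 0.1117.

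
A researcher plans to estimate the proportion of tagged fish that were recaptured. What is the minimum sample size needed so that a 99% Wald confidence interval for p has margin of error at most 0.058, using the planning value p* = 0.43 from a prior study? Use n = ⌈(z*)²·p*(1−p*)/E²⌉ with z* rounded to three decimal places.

The 99% critical value is z* = 2.576.
p*(1−p*) = 0.2451.
Required n before rounding: 6.635776 × 0.2451 / 0.058² = 483.481.
⌈483.481⌉ = 484.

n = 484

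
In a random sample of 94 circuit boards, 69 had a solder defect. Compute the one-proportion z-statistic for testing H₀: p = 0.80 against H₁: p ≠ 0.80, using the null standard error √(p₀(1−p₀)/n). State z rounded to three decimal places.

z = -1.599

The sample proportion is 69/94 = 0.73404.
SE₀ = √(0.80·0.20/94) = 0.041257.
Test statistic: z = -0.06596/0.041257 = -1.599.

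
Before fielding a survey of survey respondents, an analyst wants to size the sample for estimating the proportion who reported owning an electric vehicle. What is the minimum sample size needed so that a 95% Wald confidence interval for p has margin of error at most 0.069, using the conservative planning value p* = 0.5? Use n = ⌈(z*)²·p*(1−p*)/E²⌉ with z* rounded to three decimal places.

n = 202

For 95% confidence, z* = 1.960.
p*(1−p*) = 0.2500.
(z*)²·p*(1−p*)/E² = 3.841600·0.2500/0.004761 = 201.722.
⌈201.722⌉ = 202.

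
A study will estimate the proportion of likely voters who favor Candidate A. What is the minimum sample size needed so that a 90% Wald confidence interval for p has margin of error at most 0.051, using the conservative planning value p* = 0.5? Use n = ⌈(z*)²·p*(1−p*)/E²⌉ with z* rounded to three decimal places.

n = 261

For 90% confidence, z* = 1.645.
p*(1−p*) = 0.2500.
Required n before rounding: 2.706025 × 0.2500 / 0.051² = 260.095.
⌈260.095⌉ = 261.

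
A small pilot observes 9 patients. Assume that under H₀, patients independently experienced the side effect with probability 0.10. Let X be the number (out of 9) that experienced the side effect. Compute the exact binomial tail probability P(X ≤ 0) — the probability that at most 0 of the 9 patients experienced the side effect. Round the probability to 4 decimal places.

X ~ Binomial(n=9, p=0.10).
P(X ≤ 0) = C(9,0)·0.10^0·0.90^9.
= 0.387420 = 0.3874.

P = 0.3874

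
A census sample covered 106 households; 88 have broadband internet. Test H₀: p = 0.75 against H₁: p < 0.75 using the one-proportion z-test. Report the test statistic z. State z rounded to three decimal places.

z = 1.907

The sample proportion is 88/106 = 0.83019.
SE₀ = √(0.75·0.25/106) = 0.042058.
z = (0.83019 − 0.75)/0.042058 = 0.08019/0.042058 = 1.907.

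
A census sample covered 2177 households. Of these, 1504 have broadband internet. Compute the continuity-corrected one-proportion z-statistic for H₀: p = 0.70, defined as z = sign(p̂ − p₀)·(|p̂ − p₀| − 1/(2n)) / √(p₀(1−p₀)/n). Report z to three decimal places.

Sample proportion p̂ = 1504/2177 = 0.69086. p̂ − p₀ = -0.009141.
1/(2n) = 0.000230.
Corrected numerator: |-0.009141| − 0.000230 = 0.008911.
Null standard error: √(0.70·0.30/2177) = √0.000096463 = 0.009822.
z = −0.008911/0.009822 = -0.907.

z = -0.907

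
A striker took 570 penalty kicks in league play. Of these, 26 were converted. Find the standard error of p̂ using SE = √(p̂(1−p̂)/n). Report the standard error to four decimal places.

p̂ = 26/570 = 0.04561.
p̂(1−p̂) = 0.04561·0.95439 = 0.043530.
SE = √(0.043530/570) = 0.0087.

SE = 0.0087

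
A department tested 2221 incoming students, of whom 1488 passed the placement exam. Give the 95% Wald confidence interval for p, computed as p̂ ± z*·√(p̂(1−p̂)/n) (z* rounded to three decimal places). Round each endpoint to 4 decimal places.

(0.6504, 0.6895)

With x = 1488 successes in n = 2221, p̂ = 0.66997.
SE(p̂) = √(0.66997·0.33003/2221) = 0.009978.
The 95% critical value is z* = 1.960.
Margin of error: 1.960 × 0.009978 = 0.01956.
CI: 0.66997 ± 0.01956 = (0.6504, 0.6895).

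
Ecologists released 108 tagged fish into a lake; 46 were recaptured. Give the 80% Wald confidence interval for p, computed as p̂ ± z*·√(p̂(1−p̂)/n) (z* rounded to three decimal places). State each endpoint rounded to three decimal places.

Sample proportion p̂ = 46/108 = 0.42593.
SE = √(p̂(1−p̂)/n) = √(0.244513/108) = 0.047582.
For 80% confidence, z* = 1.282.
Margin of error: 1.282 × 0.047582 = 0.06100.
CI: 0.42593 ± 0.06100 = (0.365, 0.487).

(0.365, 0.487)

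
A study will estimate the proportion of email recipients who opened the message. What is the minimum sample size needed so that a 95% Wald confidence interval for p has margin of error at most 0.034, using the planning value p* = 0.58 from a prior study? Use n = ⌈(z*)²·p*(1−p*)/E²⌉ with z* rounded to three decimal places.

For 95% confidence, z* = 1.960.
p*(1−p*) = 0.2436.
(z*)²·p*(1−p*)/E² = 3.841600·0.2436/0.001156 = 809.527.
⌈809.527⌉ = 810.

n = 810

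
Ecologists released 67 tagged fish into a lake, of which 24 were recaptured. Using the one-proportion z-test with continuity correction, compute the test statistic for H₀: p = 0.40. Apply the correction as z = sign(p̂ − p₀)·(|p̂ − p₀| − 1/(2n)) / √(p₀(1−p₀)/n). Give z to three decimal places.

z = -0.574

The sample proportion is 24/67 = 0.35821. p̂ − p₀ = -0.041791.
Continuity correction 1/(2n) = 1/134 = 0.007463.
Corrected numerator: |-0.041791| − 0.007463 = 0.034328.
Null standard error: √(0.40·0.60/67) = √0.003582090 = 0.059851.
z = −0.034328/0.059851 = -0.574.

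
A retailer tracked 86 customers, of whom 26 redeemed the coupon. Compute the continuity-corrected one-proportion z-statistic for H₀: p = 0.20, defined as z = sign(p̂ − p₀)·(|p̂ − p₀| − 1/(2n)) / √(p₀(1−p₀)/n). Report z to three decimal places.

p̂ = 26/86 = 0.30233. p̂ − p₀ = 0.102326.
Continuity correction 1/(2n) = 1/172 = 0.005814.
Corrected numerator: |0.102326| − 0.005814 = 0.096512.
Null standard error: √(0.20·0.80/86) = √0.001860465 = 0.043133.
z = (+)0.096512/0.043133 = 2.238.

z = 2.238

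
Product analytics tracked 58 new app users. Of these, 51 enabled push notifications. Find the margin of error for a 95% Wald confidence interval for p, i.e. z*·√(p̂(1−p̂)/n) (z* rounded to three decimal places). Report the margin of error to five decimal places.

ME = 0.08384

With x = 51 successes in n = 58, p̂ = 0.87931.
SE = √(p̂(1−p̂)/n) = √(0.106124/58) = 0.042775.
For 95% confidence, z* = 1.960.
So ME = 0.08384.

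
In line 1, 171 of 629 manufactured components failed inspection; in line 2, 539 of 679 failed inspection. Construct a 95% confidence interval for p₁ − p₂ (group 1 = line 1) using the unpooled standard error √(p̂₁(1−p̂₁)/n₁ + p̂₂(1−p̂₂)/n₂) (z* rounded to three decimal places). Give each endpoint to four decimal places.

p̂₁ = 171/629 = 0.27186, p̂₂ = 539/679 = 0.79381; p̂₁ − p̂₂ = -0.52195.
Unpooled SE = √(p̂₁(1−p̂₁)/n₁ + p̂₂(1−p̂₂)/n₂) = √(0.000314709 + 0.000241050) = 0.023575.
The 95% critical value is z* = 1.960. Margin of error = 0.04621.
CI: -0.52195 ± 0.04621 = (-0.5682, -0.4757).

(-0.5682, -0.4757)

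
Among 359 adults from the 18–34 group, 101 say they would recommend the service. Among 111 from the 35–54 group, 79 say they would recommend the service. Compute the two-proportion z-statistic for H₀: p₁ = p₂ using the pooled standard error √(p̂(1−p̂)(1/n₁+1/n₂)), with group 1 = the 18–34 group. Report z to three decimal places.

p̂₁ = 101/359 = 0.28134, p̂₂ = 79/111 = 0.71171.
Pooled p̂ = (101+79)/(359+111) = 180/470 = 0.38298.
Pooled SE = √[0.2363060·0.01179452] ≈ 0.052793.
z = (p̂₁ − p̂₂)/SE = (0.28134 − 0.71171)/0.052793 = -0.43037/0.052793 = -8.152.

z = -8.152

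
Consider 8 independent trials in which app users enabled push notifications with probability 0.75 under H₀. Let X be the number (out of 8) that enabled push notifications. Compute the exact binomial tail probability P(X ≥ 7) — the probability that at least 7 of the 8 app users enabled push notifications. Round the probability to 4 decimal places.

P = 0.3671

X is binomial with n = 8 and p = 0.75.
P(X ≥ 7) = C(8,7)·0.75^7·0.25^1 + C(8,8)·0.75^8·0.25^0.
= 0.266968 + 0.100113 = 0.3671.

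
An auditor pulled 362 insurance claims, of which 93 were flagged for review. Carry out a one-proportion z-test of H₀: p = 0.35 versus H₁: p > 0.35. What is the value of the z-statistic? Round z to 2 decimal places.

z = -3.71

p̂ = 93/362 = 0.25691.
Null standard error: √(0.35·0.65/362) = √0.000628453 = 0.025069.
z = (p̂ − p₀)/SE = (0.25691 − 0.35)/0.025069 = -3.71.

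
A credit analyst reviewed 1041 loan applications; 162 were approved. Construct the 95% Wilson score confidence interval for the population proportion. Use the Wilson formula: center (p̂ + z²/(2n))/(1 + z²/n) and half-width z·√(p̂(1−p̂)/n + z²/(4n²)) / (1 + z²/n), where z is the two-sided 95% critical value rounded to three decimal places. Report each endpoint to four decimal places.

(0.1349, 0.1789)

p̂ = 162/1041 = 0.15562; z = 1.960, so z² = 3.841600.
1 + z²/n = 1.003690.
Center = (0.15562 + 0.001845)/1.003690 = 0.15689.
Radicand: p̂(1−p̂)/n + z²/(4n²) = 0.000126227 + 0.000000886 = 0.000127113.
Half-width = z·√(radicand)/denom = 1.960·0.011274/1.003690 = 0.02202.
So the interval runs from 0.1349 to 0.1789.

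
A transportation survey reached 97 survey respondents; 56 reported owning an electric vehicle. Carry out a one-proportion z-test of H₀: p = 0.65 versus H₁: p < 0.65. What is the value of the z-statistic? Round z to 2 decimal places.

The sample proportion is 56/97 = 0.57732.
SE₀ = √(0.65·0.35/97) = 0.048429.
z = (0.57732 − 0.65)/0.048429 = -0.07268/0.048429 = -1.50.

z = -1.50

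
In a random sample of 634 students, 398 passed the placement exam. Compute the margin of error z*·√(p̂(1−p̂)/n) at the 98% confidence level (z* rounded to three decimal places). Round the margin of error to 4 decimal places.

With x = 398 successes in n = 634, p̂ = 0.62776.
Standard error of p̂: √(0.233677/634) = √0.000368576 = 0.019198.
For 98% confidence, z* = 2.326.
ME = 2.326·0.019198 = 0.0447.

ME = 0.0447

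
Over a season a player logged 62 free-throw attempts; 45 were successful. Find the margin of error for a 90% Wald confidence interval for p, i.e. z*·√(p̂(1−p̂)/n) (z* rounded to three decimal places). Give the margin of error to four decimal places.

ME = 0.0932

Sample proportion p̂ = 45/62 = 0.72581.
SE(p̂) = √(0.72581·0.27419/62) = 0.056656.
For 90% confidence, z* = 1.645.
ME = 1.645·0.056656 = 0.0932.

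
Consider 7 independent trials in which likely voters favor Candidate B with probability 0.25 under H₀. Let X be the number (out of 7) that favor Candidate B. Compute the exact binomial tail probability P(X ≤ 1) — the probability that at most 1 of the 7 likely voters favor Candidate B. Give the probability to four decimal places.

P = 0.4449

X ~ Binomial(n=7, p=0.25).
P(X ≤ 1) = C(7,0)·0.25^0·0.75^7 + C(7,1)·0.25^1·0.75^6.
= 0.133484 + 0.311462 = 0.4449.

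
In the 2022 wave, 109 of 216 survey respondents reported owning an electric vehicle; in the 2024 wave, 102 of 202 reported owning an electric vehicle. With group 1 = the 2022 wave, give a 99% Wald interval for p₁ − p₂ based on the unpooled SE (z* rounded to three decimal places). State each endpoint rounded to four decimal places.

(-0.1264, 0.1257)

p̂₁ = 0.50463, p̂₂ = 0.50495, so the observed difference is -0.00032.
Unpooled SE = √(p̂₁(1−p̂₁)/n₁ + p̂₂(1−p̂₂)/n₂) = √(0.001157308 + 0.001237502) = 0.048937.
The 99% critical value is z* = 2.576. Margin of error = 0.12606.
Interval: -0.00032 ± 0.12606 → (-0.1264, 0.1257).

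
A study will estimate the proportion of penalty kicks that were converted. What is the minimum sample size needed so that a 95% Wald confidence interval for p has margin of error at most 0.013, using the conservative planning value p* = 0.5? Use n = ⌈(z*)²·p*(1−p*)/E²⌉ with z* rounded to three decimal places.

z* = 1.960 at the 95% level.
p*(1−p*) = 0.2500.
Required n before rounding: 3.841600 × 0.2500 / 0.013² = 5682.840.
⌈5682.840⌉ = 5683.

n = 5683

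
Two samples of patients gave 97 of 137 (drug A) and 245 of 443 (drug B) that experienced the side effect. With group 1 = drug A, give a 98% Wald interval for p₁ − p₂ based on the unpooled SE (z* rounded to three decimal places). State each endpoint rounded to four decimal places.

p̂₁ = 0.70803, p̂₂ = 0.55305, so the observed difference is 0.15498.
Unpooled SE = √(p̂₁(1−p̂₁)/n₁ + p̂₂(1−p̂₂)/n₂) = √(0.001508933 + 0.000557982) = 0.045463.
The 98% critical value is z* = 2.326. Margin = 2.326·0.045463 = 0.10575.
CI: 0.15498 ± 0.10575 = (0.0492, 0.2607).

(0.0492, 0.2607)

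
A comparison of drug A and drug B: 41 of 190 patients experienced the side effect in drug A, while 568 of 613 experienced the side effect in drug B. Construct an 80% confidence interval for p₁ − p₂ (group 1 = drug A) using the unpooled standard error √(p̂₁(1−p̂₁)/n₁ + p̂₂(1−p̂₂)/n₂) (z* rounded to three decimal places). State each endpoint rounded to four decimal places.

(-0.7514, -0.6702)

p̂₁ = 41/190 = 0.21579, p̂₂ = 568/613 = 0.92659; p̂₁ − p̂₂ = -0.71080.
SE = √(0.000890655 + 0.000110963) = √0.001001618 = 0.031648.
For 80% confidence, z* = 1.282. Margin = 1.282·0.031648 = 0.04057.
CI: -0.71080 ± 0.04057 = (-0.7514, -0.6702).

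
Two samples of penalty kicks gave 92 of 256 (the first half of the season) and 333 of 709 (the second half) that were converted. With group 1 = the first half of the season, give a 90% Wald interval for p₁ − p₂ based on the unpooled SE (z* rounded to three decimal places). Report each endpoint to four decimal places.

p̂₁ = 0.35938, p̂₂ = 0.46968, so the observed difference is -0.11030.
SE = √(0.000899315 + 0.000351312) = √0.001250627 = 0.035364.
For 90% confidence, z* = 1.645. Margin = 1.645·0.035364 = 0.05817.
Interval: -0.11030 ± 0.05817 → (-0.1685, -0.0521).

(-0.1685, -0.0521)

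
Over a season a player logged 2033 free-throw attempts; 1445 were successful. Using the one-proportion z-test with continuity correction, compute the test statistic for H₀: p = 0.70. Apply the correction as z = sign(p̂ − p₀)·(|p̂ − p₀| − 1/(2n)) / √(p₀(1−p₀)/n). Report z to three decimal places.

z = 1.036

The sample proportion is 1445/2033 = 0.71077. p̂ − p₀ = 0.010772.
Continuity correction 1/(2n) = 1/4066 = 0.000246.
Corrected numerator: |0.010772| − 0.000246 = 0.010526.
SE₀ = √(0.70·0.30/2033) = 0.010163.
z = +0.010526/0.010163 = 1.036.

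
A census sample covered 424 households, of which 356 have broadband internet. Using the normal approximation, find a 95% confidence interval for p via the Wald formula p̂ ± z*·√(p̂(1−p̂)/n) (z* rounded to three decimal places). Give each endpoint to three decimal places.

(0.805, 0.875)

The sample proportion is 356/424 = 0.83962.
SE = √(p̂(1−p̂)/n) = √(0.134656/424) = 0.017821.
The 95% critical value is z* = 1.960.
Margin of error: 1.960 × 0.017821 = 0.03493.
CI: 0.83962 ± 0.03493 = (0.805, 0.875).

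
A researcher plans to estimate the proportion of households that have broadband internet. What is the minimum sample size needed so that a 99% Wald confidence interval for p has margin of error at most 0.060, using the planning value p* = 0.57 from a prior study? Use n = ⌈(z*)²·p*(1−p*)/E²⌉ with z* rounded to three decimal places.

z* = 2.576 at the 99% level.
p*(1−p*) = 0.2451.
Required n before rounding: 6.635776 × 0.2451 / 0.060² = 451.786.
⌈451.786⌉ = 452.

n = 452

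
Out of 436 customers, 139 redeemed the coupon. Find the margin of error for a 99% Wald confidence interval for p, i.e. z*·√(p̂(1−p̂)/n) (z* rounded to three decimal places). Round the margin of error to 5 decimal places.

p̂ = 139/436 = 0.31881.
Standard error of p̂: √(0.217169/436) = √0.000498095 = 0.022318.
The 99% critical value is z* = 2.576.
ME = 2.576·0.022318 = 0.05749.

ME = 0.05749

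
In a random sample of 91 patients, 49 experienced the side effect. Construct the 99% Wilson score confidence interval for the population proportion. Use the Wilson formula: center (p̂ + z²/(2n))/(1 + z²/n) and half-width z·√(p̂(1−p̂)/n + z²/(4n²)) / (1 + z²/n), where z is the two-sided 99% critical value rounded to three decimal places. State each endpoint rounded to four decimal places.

Here p̂ = 49/91 = 0.53846 and z = 2.576 (z² = 6.635776).
Denominator 1 + z²/n = 1 + 6.635776/91 = 1.072921.
Center = (0.53846 + 0.036460)/1.072921 = 0.53585.
Radicand: p̂(1−p̂)/n + z²/(4n²) = 0.002730997 + 0.000200331 = 0.002931328.
Half-width = 2.576·√0.002931328/1.072921 = 0.12999.
So the interval runs from 0.4059 to 0.6658.

(0.4059, 0.6658)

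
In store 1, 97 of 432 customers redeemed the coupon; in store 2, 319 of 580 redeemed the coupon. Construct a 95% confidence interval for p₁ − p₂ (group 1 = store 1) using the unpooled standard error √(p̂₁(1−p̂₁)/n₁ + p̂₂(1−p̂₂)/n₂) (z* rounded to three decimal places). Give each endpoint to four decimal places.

(-0.3819, -0.2690)

p̂₁ = 97/432 = 0.22454, p̂₂ = 319/580 = 0.55000; p̂₁ − p̂₂ = -0.32546.
SE = √(0.000403056 + 0.000426724) = √0.000829780 = 0.028806.
z* = 1.960 at the 95% level. Margin = 1.960·0.028806 = 0.05646.
So the interval runs from -0.3819 to -0.2690.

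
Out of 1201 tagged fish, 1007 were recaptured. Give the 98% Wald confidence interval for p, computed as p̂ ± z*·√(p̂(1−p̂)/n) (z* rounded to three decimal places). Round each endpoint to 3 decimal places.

(0.814, 0.863)

p̂ = 1007/1201 = 0.83847.
Standard error of p̂: √(0.135439/1201) = √0.000112772 = 0.010619.
z* = 2.326 at the 98% level.
Margin of error: 2.326 × 0.010619 = 0.02470.
So the interval runs from 0.814 to 0.863.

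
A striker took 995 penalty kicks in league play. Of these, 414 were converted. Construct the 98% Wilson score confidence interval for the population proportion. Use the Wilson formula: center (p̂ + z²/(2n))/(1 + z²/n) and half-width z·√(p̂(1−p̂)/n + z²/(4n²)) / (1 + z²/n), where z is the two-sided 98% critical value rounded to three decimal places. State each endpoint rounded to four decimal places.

p̂ = 414/995 = 0.41608; z = 2.326, so z² = 5.410276.
1 + z²/n = 1.005437.
Adjusted center: (0.41608 + z²/(2n))/1.005437 = 0.41653.
Radicand: p̂(1−p̂)/n + z²/(4n²) = 0.000244178 + 0.000001366 = 0.000245544.
Half-width = 2.326·√0.000245544/1.005437 = 0.03625.
Interval: 0.41653 ± 0.03625 → (0.3803, 0.4528).

(0.3803, 0.4528)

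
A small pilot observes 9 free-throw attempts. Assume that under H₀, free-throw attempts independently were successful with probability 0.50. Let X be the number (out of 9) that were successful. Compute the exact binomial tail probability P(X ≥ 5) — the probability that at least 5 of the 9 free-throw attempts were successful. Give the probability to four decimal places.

X is binomial with n = 9 and p = 0.50.
P(X ≥ 5) = Σ_{j=5}^{9} C(9,j)·0.50^j·0.50^{9−j}.
= 0.246094 + 0.164062 + 0.070312 + 0.017578 + 0.001953 = 0.5000.

P = 0.5000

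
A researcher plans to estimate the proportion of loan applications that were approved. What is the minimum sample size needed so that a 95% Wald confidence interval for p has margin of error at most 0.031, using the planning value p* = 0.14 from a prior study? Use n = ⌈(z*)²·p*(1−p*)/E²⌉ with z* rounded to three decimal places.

n = 482

The 95% critical value is z* = 1.960.
p*(1−p*) = 0.14·0.86 = 0.1204.
Required n before rounding: 3.841600 × 0.1204 / 0.031² = 481.299.
Rounding up, n = 482.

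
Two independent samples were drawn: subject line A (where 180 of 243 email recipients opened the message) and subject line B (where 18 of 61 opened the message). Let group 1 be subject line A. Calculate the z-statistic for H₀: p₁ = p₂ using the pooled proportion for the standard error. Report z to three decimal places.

p̂₁ = 180/243 = 0.74074, p̂₂ = 18/61 = 0.29508.
Pooling: p̂ = 198/304 = 0.65132.
Pooled SE = √[0.2271035·0.02050867] ≈ 0.068247.
z = 0.44566/0.068247 = 6.530.

z = 6.530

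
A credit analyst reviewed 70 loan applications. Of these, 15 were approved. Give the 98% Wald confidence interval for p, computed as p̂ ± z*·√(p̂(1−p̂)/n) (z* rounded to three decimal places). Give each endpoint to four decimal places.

(0.1002, 0.3284)

Sample proportion p̂ = 15/70 = 0.21429.
Standard error of p̂: √(0.168367/70) = √0.002405248 = 0.049043.
z* = 2.326 at the 98% level.
Margin = 2.326·0.049043 = 0.11407.
So the interval runs from 0.1002 to 0.3284.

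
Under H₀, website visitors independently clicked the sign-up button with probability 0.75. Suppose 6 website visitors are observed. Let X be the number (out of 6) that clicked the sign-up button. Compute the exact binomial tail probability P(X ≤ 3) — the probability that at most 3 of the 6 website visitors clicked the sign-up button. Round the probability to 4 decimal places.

X ~ Binomial(n=6, p=0.75).
P(X ≤ 3) = C(6,0)·0.75^0·0.25^6 + C(6,1)·0.75^1·0.25^5 + C(6,2)·0.75^2·0.25^4 + C(6,3)·0.75^3·0.25^3.
= 0.000244 + 0.004395 + 0.032959 + 0.131836 = 0.1694.

P = 0.1694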